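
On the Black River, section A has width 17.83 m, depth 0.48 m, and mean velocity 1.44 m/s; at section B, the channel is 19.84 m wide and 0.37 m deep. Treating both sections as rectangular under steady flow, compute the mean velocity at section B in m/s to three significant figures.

Q = A₁V₁ = (17.83×0.48) × 1.44 = 12.32 m³/s
A₂ = 19.84 × 0.37 = 7.341 m²
V₂ = Q/A₂ = 12.32/7.341 = 1.679 m/s

1.68 m/s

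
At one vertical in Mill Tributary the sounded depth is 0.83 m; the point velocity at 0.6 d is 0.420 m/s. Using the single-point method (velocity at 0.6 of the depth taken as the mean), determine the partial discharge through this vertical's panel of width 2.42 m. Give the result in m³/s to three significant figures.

v̄ = v₀.₆ = 0.420 m/s
q = v̄ × d × w = 0.4200 × 0.83 × 2.42 = 0.8436 m³/s

0.844 m³/s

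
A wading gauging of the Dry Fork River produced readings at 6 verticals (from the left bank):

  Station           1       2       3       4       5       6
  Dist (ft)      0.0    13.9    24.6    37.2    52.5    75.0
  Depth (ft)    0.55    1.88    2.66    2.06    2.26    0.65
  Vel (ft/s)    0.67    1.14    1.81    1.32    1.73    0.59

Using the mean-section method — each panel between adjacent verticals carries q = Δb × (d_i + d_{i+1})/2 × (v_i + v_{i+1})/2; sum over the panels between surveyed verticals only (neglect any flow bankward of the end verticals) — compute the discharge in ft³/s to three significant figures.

Panel 1-2: Δb = 13.9 ft, d̄ = (0.55+1.88)/2 = 1.215, v̄ = (0.67+1.14)/2 = 0.905 → q = 13.9×1.215×0.905 = 15.28 ft³/s
Panel 2-3: Δb = 10.7 ft, d̄ = (1.88+2.66)/2 = 2.27, v̄ = (1.14+1.81)/2 = 1.475 → q = 10.7×2.27×1.475 = 35.83 ft³/s
Panel 3-4: Δb = 12.6 ft, d̄ = (2.66+2.06)/2 = 2.36, v̄ = (1.81+1.32)/2 = 1.565 → q = 12.6×2.36×1.565 = 46.54 ft³/s
Panel 4-5: Δb = 15.3 ft, d̄ = (2.06+2.26)/2 = 2.16, v̄ = (1.32+1.73)/2 = 1.525 → q = 15.3×2.16×1.525 = 50.40 ft³/s
Panel 5-6: Δb = 22.5 ft, d̄ = (2.26+0.65)/2 = 1.455, v̄ = (1.73+0.59)/2 = 1.16 → q = 22.5×1.455×1.16 = 37.98 ft³/s
Q = Σ q = 186.0 ft³/s

186 ft³/s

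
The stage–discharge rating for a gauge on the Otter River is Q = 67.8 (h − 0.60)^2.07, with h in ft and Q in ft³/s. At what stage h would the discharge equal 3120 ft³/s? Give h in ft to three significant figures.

h − h₀ = (Q/C)^(1/b) = (3120/67.8)^(1/2.07) = 6.358 ft
h = 0.60 + 6.358 = 6.958 ft

6.96 ft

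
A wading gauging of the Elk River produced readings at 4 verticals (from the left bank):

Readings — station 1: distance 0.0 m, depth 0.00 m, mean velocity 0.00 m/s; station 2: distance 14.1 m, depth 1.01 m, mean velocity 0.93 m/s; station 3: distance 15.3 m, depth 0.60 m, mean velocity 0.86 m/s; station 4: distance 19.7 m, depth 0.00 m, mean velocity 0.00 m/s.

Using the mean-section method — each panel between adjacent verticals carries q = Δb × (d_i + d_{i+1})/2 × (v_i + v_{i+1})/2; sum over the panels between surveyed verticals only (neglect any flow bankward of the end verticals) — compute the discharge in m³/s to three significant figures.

4.74 m³/s

Panel 1-2: Δb = 14.1 m, d̄ = (0.00+1.01)/2 = 0.505, v̄ = (0.00+0.93)/2 = 0.465 → q = 14.1×0.505×0.465 = 3.311 m³/s
Panel 2-3: Δb = 1.2 m, d̄ = (1.01+0.60)/2 = 0.805, v̄ = (0.93+0.86)/2 = 0.895 → q = 1.2×0.805×0.895 = 0.8646 m³/s
Panel 3-4: Δb = 4.4 m, d̄ = (0.60+0.00)/2 = 0.3, v̄ = (0.86+0.00)/2 = 0.43 → q = 4.4×0.3×0.43 = 0.5676 m³/s
Q = Σ q = 4.743 m³/s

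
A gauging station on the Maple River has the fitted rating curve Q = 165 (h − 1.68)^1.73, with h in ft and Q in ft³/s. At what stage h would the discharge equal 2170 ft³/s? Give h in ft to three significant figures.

6.11 ft

h − h₀ = (Q/C)^(1/b) = (2170/165)^(1/1.73) = 4.434 ft
h = 1.68 + 4.434 = 6.114 ft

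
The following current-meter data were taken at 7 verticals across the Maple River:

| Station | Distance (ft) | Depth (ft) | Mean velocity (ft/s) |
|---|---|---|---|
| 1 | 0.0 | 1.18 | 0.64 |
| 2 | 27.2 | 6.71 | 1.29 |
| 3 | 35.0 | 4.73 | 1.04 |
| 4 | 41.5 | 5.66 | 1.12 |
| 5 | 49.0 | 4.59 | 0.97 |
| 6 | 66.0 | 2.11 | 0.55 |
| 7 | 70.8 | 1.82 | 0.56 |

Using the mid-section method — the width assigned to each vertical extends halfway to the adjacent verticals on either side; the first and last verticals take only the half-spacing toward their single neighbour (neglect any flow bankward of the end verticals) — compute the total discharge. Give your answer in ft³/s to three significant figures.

w_1 = (27.2 − 0.0)/2 = 13.6 ft; q_1 = 0.64 × 1.18 × 13.6 = 10.27 ft³/s
w_2 = (35.0 − 0.0)/2 = 17.5 ft; q_2 = 1.29 × 6.71 × 17.5 = 151.5 ft³/s
w_3 = (41.5 − 27.2)/2 = 7.15 ft; q_3 = 1.04 × 4.73 × 7.15 = 35.17 ft³/s
w_4 = (49.0 − 35.0)/2 = 7 ft; q_4 = 1.12 × 5.66 × 7 = 44.37 ft³/s
w_5 = (66.0 − 41.5)/2 = 12.25 ft; q_5 = 0.97 × 4.59 × 12.25 = 54.54 ft³/s
w_6 = (70.8 − 49.0)/2 = 10.9 ft; q_6 = 0.55 × 2.11 × 10.9 = 12.65 ft³/s
w_7 = (70.8 − 66.0)/2 = 2.4 ft; q_7 = 0.56 × 1.82 × 2.4 = 2.446 ft³/s
Q = Σ qᵢ = 310.9 ft³/s

311 ft³/s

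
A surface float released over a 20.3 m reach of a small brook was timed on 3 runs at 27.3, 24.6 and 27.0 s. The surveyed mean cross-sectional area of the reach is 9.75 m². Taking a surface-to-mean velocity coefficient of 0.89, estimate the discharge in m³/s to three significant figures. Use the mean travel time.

t̄ = (27.3 + 24.6 + 27.0) / 3 = 26.3 s
v_surface = L / t̄ = 20.3 / 26.3 = 0.7719 m/s
v_mean = 0.89 × 0.7719 = 0.6870 m/s
Q = A × v_mean = 9.75 × 0.6870 = 6.698 m³/s

6.70 m³/s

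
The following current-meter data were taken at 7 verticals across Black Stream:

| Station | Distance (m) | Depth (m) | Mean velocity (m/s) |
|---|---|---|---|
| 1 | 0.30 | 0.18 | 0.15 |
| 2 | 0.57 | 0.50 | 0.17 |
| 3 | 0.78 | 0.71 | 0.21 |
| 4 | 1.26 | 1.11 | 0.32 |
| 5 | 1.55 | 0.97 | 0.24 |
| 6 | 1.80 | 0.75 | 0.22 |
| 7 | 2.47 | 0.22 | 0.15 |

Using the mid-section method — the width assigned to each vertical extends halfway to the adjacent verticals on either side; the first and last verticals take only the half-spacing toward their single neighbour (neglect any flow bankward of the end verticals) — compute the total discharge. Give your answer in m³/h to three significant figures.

1300 m³/h

w_1 = (0.57 − 0.30)/2 = 0.135 m; q_1 = 0.15 × 0.18 × 0.135 = 0.003645 m³/s
w_2 = (0.78 − 0.30)/2 = 0.24 m; q_2 = 0.17 × 0.50 × 0.24 = 0.02040 m³/s
w_3 = (1.26 − 0.57)/2 = 0.345 m; q_3 = 0.21 × 0.71 × 0.345 = 0.05144 m³/s
w_4 = (1.55 − 0.78)/2 = 0.385 m; q_4 = 0.32 × 1.11 × 0.385 = 0.1368 m³/s
w_5 = (1.80 − 1.26)/2 = 0.27 m; q_5 = 0.24 × 0.97 × 0.27 = 0.06286 m³/s
w_6 = (2.47 − 1.55)/2 = 0.46 m; q_6 = 0.22 × 0.75 × 0.46 = 0.07590 m³/s
w_7 = (2.47 − 1.80)/2 = 0.335 m; q_7 = 0.15 × 0.22 × 0.335 = 0.01106 m³/s
Q = Σ qᵢ = 0.3620 m³/s
= 0.3620 × 3600 = 1303 m³/h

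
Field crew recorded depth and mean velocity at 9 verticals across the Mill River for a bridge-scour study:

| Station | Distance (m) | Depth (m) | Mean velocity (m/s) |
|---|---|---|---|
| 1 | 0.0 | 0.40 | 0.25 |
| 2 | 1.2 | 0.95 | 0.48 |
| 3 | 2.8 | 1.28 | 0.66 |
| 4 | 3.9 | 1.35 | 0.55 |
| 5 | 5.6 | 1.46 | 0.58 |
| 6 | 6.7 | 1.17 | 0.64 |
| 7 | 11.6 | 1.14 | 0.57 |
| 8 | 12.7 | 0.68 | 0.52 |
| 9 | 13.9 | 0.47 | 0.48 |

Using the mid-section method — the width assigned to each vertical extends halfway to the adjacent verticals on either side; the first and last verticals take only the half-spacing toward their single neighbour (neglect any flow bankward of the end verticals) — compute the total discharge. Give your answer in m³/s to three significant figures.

8.80 m³/s

w_1 = (1.2 − 0.0)/2 = 0.6 m; q_1 = 0.25 × 0.40 × 0.6 = 0.06000 m³/s
w_2 = (2.8 − 0.0)/2 = 1.4 m; q_2 = 0.48 × 0.95 × 1.4 = 0.6384 m³/s
w_3 = (3.9 − 1.2)/2 = 1.35 m; q_3 = 0.66 × 1.28 × 1.35 = 1.140 m³/s
w_4 = (5.6 − 2.8)/2 = 1.4 m; q_4 = 0.55 × 1.35 × 1.4 = 1.040 m³/s
w_5 = (6.7 − 3.9)/2 = 1.4 m; q_5 = 0.58 × 1.46 × 1.4 = 1.186 m³/s
w_6 = (11.6 − 5.6)/2 = 3 m; q_6 = 0.64 × 1.17 × 3 = 2.246 m³/s
w_7 = (12.7 − 6.7)/2 = 3 m; q_7 = 0.57 × 1.14 × 3 = 1.949 m³/s
w_8 = (13.9 − 11.6)/2 = 1.15 m; q_8 = 0.52 × 0.68 × 1.15 = 0.4066 m³/s
w_9 = (13.9 − 12.7)/2 = 0.6 m; q_9 = 0.48 × 0.47 × 0.6 = 0.1354 m³/s
Q = Σ qᵢ = 8.802 m³/s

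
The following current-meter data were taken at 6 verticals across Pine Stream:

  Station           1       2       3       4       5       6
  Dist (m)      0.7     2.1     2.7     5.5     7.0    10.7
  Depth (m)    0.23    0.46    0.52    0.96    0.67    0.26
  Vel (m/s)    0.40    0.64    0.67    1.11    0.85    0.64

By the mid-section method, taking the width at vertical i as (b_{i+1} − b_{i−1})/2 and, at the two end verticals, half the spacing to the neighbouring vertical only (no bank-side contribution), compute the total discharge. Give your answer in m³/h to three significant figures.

18100 m³/h

w_1 = (2.1 − 0.7)/2 = 0.7 m; q_1 = 0.40 × 0.23 × 0.7 = 0.06440 m³/s
w_2 = (2.7 − 0.7)/2 = 1 m; q_2 = 0.64 × 0.46 × 1 = 0.2944 m³/s
w_3 = (5.5 − 2.1)/2 = 1.7 m; q_3 = 0.67 × 0.52 × 1.7 = 0.5923 m³/s
w_4 = (7.0 − 2.7)/2 = 2.15 m; q_4 = 1.11 × 0.96 × 2.15 = 2.291 m³/s
w_5 = (10.7 − 5.5)/2 = 2.6 m; q_5 = 0.85 × 0.67 × 2.6 = 1.481 m³/s
w_6 = (10.7 − 7.0)/2 = 1.85 m; q_6 = 0.64 × 0.26 × 1.85 = 0.3078 m³/s
Q = Σ qᵢ = 5.031 m³/s
= 5.031 × 3600 = 18110 m³/h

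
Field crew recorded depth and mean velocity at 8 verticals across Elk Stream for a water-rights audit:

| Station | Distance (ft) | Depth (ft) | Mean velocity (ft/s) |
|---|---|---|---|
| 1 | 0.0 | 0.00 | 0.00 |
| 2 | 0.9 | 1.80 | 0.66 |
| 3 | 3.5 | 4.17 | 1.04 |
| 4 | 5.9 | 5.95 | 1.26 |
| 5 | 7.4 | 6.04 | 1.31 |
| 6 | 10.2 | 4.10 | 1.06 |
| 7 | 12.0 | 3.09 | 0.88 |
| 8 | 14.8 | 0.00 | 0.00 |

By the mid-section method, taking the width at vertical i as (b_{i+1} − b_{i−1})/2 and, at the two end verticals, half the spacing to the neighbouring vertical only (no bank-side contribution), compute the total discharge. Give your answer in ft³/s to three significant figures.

w_2 = (3.5 − 0.0)/2 = 1.75 ft; q_2 = 0.66 × 1.80 × 1.75 = 2.079 ft³/s
w_3 = (5.9 − 0.9)/2 = 2.5 ft; q_3 = 1.04 × 4.17 × 2.5 = 10.84 ft³/s
w_4 = (7.4 − 3.5)/2 = 1.95 ft; q_4 = 1.26 × 5.95 × 1.95 = 14.62 ft³/s
w_5 = (10.2 − 5.9)/2 = 2.15 ft; q_5 = 1.31 × 6.04 × 2.15 = 17.01 ft³/s
w_6 = (12.0 − 7.4)/2 = 2.3 ft; q_6 = 1.06 × 4.10 × 2.3 = 9.996 ft³/s
w_7 = (14.8 − 10.2)/2 = 2.3 ft; q_7 = 0.88 × 3.09 × 2.3 = 6.254 ft³/s
Stations 1, 8 contribute zero (depth or velocity is 0).
Q = Σ qᵢ = 60.80 ft³/s

60.8 ft³/s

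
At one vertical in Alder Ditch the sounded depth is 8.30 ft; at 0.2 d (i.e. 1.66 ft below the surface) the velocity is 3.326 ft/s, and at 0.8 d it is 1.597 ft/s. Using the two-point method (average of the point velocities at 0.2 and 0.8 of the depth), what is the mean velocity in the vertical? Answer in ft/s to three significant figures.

v̄ = (3.326 + 1.597) / 2 = 2.462 ft/s

2.46 ft/s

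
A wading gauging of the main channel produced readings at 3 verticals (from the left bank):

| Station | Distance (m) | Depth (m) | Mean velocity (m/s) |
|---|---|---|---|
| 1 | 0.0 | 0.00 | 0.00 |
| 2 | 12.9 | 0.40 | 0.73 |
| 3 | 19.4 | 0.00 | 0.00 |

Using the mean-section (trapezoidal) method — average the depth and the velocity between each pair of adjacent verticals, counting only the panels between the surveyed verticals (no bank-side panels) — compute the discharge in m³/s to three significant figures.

Panel 1-2: Δb = 12.9 m, d̄ = (0.00+0.40)/2 = 0.2, v̄ = (0.00+0.73)/2 = 0.365 → q = 12.9×0.2×0.365 = 0.9417 m³/s
Panel 2-3: Δb = 6.5 m, d̄ = (0.40+0.00)/2 = 0.2, v̄ = (0.73+0.00)/2 = 0.365 → q = 6.5×0.2×0.365 = 0.4745 m³/s
Q = Σ q = 1.416 m³/s

1.42 m³/s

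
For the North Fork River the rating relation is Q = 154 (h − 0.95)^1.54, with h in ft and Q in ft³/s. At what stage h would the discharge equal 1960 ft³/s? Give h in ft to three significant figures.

h − h₀ = (Q/C)^(1/b) = (1960/154)^(1/1.54) = 5.216 ft
h = 0.95 + 5.216 = 6.166 ft

6.17 ft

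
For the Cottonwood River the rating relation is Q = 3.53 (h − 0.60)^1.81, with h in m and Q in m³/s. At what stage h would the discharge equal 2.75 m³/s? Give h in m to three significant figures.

1.47 m

h − h₀ = (Q/C)^(1/b) = (2.75/3.53)^(1/1.81) = 0.8711 m
h = 0.60 + 0.8711 = 1.471 m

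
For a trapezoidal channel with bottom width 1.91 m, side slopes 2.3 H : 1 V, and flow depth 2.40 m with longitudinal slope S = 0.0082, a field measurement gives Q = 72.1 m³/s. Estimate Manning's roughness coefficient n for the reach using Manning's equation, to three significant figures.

A = (b + z·y)·y = (1.91 + 2.3×2.40)×2.40 = 17.83 m²
P = b + 2y√(1+z²) = 1.91 + 2×2.40×√(1+2.3²) = 13.95 m
R = A/P = 17.83/13.95 = 1.278 m
n = (1/Q)·A·R^(2/3)·S^(1/2) = (1/72.1) × 17.83 × 1.178 × 0.09055 = 0.02638

0.0264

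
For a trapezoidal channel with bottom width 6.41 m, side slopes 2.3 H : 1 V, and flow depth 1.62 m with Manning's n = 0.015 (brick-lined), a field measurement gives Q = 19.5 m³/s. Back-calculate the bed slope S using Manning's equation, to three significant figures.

A = (b + z·y)·y = (6.41 + 2.3×1.62)×1.62 = 16.42 m²
P = b + 2y√(1+z²) = 6.41 + 2×1.62×√(1+2.3²) = 14.54 m
R = A/P = 16.42/14.54 = 1.130 m
S = (Q·n / (1·A·R^(2/3)))² = (19.5×0.015 / (1×16.42×1.085))² = 0.0002697

0.000270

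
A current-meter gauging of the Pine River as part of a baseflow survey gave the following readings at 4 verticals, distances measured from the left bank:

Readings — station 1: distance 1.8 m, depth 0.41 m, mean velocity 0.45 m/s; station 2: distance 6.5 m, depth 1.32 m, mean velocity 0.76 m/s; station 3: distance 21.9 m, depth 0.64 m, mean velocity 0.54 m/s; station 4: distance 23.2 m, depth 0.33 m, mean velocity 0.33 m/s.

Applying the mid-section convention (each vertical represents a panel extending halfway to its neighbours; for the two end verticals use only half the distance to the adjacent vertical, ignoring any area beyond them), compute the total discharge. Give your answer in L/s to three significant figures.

w_1 = (6.5 − 1.8)/2 = 2.35 m; q_1 = 0.45 × 0.41 × 2.35 = 0.4336 m³/s
w_2 = (21.9 − 1.8)/2 = 10.05 m; q_2 = 0.76 × 1.32 × 10.05 = 10.08 m³/s
w_3 = (23.2 − 6.5)/2 = 8.35 m; q_3 = 0.54 × 0.64 × 8.35 = 2.886 m³/s
w_4 = (23.2 − 21.9)/2 = 0.65 m; q_4 = 0.33 × 0.33 × 0.65 = 0.07079 m³/s
Q = Σ qᵢ = 13.47 m³/s
= 13.47 × 1000 = 13470 L/s

13500 L/s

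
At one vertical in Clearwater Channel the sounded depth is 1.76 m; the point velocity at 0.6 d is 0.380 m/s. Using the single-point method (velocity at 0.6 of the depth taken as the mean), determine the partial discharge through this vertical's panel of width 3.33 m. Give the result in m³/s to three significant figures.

v̄ = v₀.₆ = 0.380 m/s
q = v̄ × d × w = 0.3800 × 1.76 × 3.33 = 2.227 m³/s

2.23 m³/s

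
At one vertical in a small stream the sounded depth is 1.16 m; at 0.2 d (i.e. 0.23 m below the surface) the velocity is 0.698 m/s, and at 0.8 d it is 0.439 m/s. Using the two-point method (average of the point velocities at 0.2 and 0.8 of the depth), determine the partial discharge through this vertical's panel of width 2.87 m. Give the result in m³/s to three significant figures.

v̄ = (0.698 + 0.439) / 2 = 0.5685 m/s
q = v̄ × d × w = 0.5685 × 1.16 × 2.87 = 1.893 m³/s

1.89 m³/s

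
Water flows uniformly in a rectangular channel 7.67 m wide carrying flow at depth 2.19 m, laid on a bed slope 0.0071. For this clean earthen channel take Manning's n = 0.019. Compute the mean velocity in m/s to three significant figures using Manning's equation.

5.53 m/s

A = b·y = 7.67 × 2.19 = 16.80 m²
P = b + 2y = 7.67 + 2×2.19 = 12.05 m
R = A/P = 16.80/12.05 = 1.394 m
Q = (1/n)·A·R^(2/3)·S^(1/2) = (1/0.019) × 16.80 × 1.394^(2/3) × 0.0071^(1/2) = 92.96 m³/s
V = Q/A = 92.96/16.80 = 5.534 m/s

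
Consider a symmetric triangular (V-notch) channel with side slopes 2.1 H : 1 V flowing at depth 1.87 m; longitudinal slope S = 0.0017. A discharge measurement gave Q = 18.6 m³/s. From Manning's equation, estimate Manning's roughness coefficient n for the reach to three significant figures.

0.0145

A = z·y² = 2.1×1.87² = 7.343 m²
P = 2y√(1+z²) = 2×1.87×√(1+2.1²) = 8.699 m
R = A/P = 7.343/8.699 = 0.8442 m
n = (1/Q)·A·R^(2/3)·S^(1/2) = (1/18.6) × 7.343 × 0.8932 × 0.04123 = 0.01454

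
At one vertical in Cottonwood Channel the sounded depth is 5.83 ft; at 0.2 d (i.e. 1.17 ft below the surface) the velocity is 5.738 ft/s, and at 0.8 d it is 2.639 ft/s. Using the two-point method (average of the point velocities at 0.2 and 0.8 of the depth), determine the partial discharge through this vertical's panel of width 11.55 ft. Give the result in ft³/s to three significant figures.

v̄ = (5.738 + 2.639) / 2 = 4.189 ft/s
q = v̄ × d × w = 4.189 × 5.83 × 11.55 = 282.0 ft³/s

282 ft³/s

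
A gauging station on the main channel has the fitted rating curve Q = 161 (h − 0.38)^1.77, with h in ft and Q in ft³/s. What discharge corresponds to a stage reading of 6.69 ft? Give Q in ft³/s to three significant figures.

Q = 161 × (6.69 − 0.38)^1.77 = 161 × 6.31^1.77 = 4196 ft³/s

4200 ft³/s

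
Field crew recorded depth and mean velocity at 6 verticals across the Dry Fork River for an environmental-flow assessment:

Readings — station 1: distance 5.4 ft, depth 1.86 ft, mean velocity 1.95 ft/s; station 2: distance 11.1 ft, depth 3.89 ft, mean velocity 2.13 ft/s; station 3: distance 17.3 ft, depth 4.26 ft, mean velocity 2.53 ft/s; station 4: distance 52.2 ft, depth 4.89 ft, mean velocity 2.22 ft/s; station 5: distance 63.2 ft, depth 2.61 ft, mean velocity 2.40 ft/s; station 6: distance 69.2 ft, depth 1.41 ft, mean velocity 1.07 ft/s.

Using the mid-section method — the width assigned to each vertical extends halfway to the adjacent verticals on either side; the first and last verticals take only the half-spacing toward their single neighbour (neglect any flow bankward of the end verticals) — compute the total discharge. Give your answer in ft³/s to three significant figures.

w_1 = (11.1 − 5.4)/2 = 2.85 ft; q_1 = 1.95 × 1.86 × 2.85 = 10.34 ft³/s
w_2 = (17.3 − 5.4)/2 = 5.95 ft; q_2 = 2.13 × 3.89 × 5.95 = 49.30 ft³/s
w_3 = (52.2 − 11.1)/2 = 20.55 ft; q_3 = 2.53 × 4.26 × 20.55 = 221.5 ft³/s
w_4 = (63.2 − 17.3)/2 = 22.95 ft; q_4 = 2.22 × 4.89 × 22.95 = 249.1 ft³/s
w_5 = (69.2 − 52.2)/2 = 8.5 ft; q_5 = 2.40 × 2.61 × 8.5 = 53.24 ft³/s
w_6 = (69.2 − 63.2)/2 = 3 ft; q_6 = 1.07 × 1.41 × 3 = 4.526 ft³/s
Q = Σ qᵢ = 588.0 ft³/s

588 ft³/s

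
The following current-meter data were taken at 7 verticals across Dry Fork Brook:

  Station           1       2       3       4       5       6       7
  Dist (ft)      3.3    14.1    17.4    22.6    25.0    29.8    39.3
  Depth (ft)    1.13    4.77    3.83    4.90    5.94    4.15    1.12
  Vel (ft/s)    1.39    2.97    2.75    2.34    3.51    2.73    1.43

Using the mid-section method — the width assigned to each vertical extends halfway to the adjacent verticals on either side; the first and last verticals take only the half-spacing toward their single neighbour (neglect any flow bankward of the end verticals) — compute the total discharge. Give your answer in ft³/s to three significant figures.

360 ft³/s

w_1 = (14.1 − 3.3)/2 = 5.4 ft; q_1 = 1.39 × 1.13 × 5.4 = 8.482 ft³/s
w_2 = (17.4 − 3.3)/2 = 7.05 ft; q_2 = 2.97 × 4.77 × 7.05 = 99.88 ft³/s
w_3 = (22.6 − 14.1)/2 = 4.25 ft; q_3 = 2.75 × 3.83 × 4.25 = 44.76 ft³/s
w_4 = (25.0 − 17.4)/2 = 3.8 ft; q_4 = 2.34 × 4.90 × 3.8 = 43.57 ft³/s
w_5 = (29.8 − 22.6)/2 = 3.6 ft; q_5 = 3.51 × 5.94 × 3.6 = 75.06 ft³/s
w_6 = (39.3 − 25.0)/2 = 7.15 ft; q_6 = 2.73 × 4.15 × 7.15 = 81.01 ft³/s
w_7 = (39.3 − 29.8)/2 = 4.75 ft; q_7 = 1.43 × 1.12 × 4.75 = 7.608 ft³/s
Q = Σ qᵢ = 360.4 ft³/s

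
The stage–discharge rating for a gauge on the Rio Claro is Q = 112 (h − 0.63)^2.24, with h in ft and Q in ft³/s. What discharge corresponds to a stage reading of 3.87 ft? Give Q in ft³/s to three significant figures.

1560 ft³/s

Q = 112 × (3.87 − 0.63)^2.24 = 112 × 3.24^2.24 = 1559 ft³/s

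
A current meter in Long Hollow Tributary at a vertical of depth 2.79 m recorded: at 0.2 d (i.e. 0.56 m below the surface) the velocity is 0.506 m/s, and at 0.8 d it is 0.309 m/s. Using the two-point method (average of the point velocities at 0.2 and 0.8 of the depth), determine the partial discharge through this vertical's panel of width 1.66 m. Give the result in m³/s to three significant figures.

1.89 m³/s

v̄ = (0.506 + 0.309) / 2 = 0.4075 m/s
q = v̄ × d × w = 0.4075 × 2.79 × 1.66 = 1.887 m³/s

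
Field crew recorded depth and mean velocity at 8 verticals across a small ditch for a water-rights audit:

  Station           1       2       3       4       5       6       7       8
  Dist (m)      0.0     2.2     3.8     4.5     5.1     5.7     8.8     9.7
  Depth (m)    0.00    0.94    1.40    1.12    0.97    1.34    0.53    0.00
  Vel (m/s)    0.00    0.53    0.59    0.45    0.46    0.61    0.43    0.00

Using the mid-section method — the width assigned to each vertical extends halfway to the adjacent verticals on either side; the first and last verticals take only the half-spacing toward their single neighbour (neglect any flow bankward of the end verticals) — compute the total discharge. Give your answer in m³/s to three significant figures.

4.46 m³/s

w_2 = (3.8 − 0.0)/2 = 1.9 m; q_2 = 0.53 × 0.94 × 1.9 = 0.9466 m³/s
w_3 = (4.5 − 2.2)/2 = 1.15 m; q_3 = 0.59 × 1.40 × 1.15 = 0.9499 m³/s
w_4 = (5.1 − 3.8)/2 = 0.65 m; q_4 = 0.45 × 1.12 × 0.65 = 0.3276 m³/s
w_5 = (5.7 − 4.5)/2 = 0.6 m; q_5 = 0.46 × 0.97 × 0.6 = 0.2677 m³/s
w_6 = (8.8 − 5.1)/2 = 1.85 m; q_6 = 0.61 × 1.34 × 1.85 = 1.512 m³/s
w_7 = (9.7 − 5.7)/2 = 2 m; q_7 = 0.43 × 0.53 × 2 = 0.4558 m³/s
Stations 1, 8 contribute zero (depth or velocity is 0).
Q = Σ qᵢ = 4.460 m³/s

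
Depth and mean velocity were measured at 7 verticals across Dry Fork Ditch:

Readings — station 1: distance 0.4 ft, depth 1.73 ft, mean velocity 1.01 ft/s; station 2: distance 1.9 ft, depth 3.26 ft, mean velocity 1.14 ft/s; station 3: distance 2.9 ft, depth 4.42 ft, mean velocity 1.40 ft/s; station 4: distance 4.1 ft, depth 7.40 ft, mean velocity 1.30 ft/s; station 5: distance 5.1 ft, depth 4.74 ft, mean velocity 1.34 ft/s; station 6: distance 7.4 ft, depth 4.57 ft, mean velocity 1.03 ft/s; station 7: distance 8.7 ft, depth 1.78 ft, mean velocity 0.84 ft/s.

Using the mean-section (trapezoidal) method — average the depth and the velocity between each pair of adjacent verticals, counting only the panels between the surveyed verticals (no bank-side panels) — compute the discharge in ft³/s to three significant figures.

43.0 ft³/s

Panel 1-2: Δb = 1.5 ft, d̄ = (1.73+3.26)/2 = 2.495, v̄ = (1.01+1.14)/2 = 1.075 → q = 1.5×2.495×1.075 = 4.023 ft³/s
Panel 2-3: Δb = 1 ft, d̄ = (3.26+4.42)/2 = 3.84, v̄ = (1.14+1.40)/2 = 1.27 → q = 1×3.84×1.27 = 4.877 ft³/s
Panel 3-4: Δb = 1.2 ft, d̄ = (4.42+7.40)/2 = 5.91, v̄ = (1.40+1.30)/2 = 1.35 → q = 1.2×5.91×1.35 = 9.574 ft³/s
Panel 4-5: Δb = 1 ft, d̄ = (7.40+4.74)/2 = 6.07, v̄ = (1.30+1.34)/2 = 1.32 → q = 1×6.07×1.32 = 8.012 ft³/s
Panel 5-6: Δb = 2.3 ft, d̄ = (4.74+4.57)/2 = 4.655, v̄ = (1.34+1.03)/2 = 1.185 → q = 2.3×4.655×1.185 = 12.69 ft³/s
Panel 6-7: Δb = 1.3 ft, d̄ = (4.57+1.78)/2 = 3.175, v̄ = (1.03+0.84)/2 = 0.935 → q = 1.3×3.175×0.935 = 3.859 ft³/s
Q = Σ q = 43.03 ft³/s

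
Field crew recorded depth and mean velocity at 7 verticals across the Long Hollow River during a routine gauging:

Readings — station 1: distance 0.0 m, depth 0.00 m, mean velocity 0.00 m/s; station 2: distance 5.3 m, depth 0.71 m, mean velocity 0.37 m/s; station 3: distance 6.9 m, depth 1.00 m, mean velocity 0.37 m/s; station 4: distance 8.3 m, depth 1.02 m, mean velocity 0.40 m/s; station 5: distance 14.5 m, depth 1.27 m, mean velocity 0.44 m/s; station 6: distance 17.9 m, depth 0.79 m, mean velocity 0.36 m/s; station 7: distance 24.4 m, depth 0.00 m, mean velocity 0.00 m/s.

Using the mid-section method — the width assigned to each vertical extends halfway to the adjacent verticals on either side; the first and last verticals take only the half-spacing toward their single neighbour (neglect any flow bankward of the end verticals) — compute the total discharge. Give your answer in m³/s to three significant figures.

7.10 m³/s

w_2 = (6.9 − 0.0)/2 = 3.45 m; q_2 = 0.37 × 0.71 × 3.45 = 0.9063 m³/s
w_3 = (8.3 − 5.3)/2 = 1.5 m; q_3 = 0.37 × 1.00 × 1.5 = 0.5550 m³/s
w_4 = (14.5 − 6.9)/2 = 3.8 m; q_4 = 0.40 × 1.02 × 3.8 = 1.550 m³/s
w_5 = (17.9 − 8.3)/2 = 4.8 m; q_5 = 0.44 × 1.27 × 4.8 = 2.682 m³/s
w_6 = (24.4 − 14.5)/2 = 4.95 m; q_6 = 0.36 × 0.79 × 4.95 = 1.408 m³/s
Stations 1, 7 contribute zero (depth or velocity is 0).
Q = Σ qᵢ = 7.102 m³/s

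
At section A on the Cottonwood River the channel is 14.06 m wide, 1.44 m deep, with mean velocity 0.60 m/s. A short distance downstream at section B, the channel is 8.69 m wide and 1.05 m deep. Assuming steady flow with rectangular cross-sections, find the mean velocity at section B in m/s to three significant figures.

Q = A₁V₁ = (14.06×1.44) × 0.60 = 12.15 m³/s
A₂ = 8.69 × 1.05 = 9.125 m²
V₂ = Q/A₂ = 12.15/9.125 = 1.331 m/s

1.33 m/s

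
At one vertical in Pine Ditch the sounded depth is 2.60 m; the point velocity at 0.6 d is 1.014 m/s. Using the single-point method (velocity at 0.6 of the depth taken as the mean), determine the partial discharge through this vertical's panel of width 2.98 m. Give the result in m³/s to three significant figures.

v̄ = v₀.₆ = 1.014 m/s
q = v̄ × d × w = 1.014 × 2.60 × 2.98 = 7.856 m³/s

7.86 m³/s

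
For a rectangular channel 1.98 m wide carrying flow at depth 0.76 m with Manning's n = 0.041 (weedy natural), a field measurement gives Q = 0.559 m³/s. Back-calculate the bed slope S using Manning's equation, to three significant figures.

A = b·y = 1.98 × 0.76 = 1.505 m²
P = b + 2y = 1.98 + 2×0.76 = 3.500 m
R = A/P = 1.505/3.500 = 0.4299 m
S = (Q·n / (1·A·R^(2/3)))² = (0.559×0.041 / (1×1.505×0.5696))² = 0.0007149

0.000715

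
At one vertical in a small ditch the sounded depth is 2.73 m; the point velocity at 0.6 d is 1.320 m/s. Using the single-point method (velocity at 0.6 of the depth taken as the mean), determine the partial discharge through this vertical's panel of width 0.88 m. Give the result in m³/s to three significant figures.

3.17 m³/s

v̄ = v₀.₆ = 1.320 m/s
q = v̄ × d × w = 1.320 × 2.73 × 0.88 = 3.171 m³/s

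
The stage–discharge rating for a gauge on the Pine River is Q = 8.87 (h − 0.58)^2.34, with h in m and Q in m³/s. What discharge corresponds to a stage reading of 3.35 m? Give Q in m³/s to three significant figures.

Q = 8.87 × (3.35 − 0.58)^2.34 = 8.87 × 2.77^2.34 = 96.23 m³/s

96.2 m³/s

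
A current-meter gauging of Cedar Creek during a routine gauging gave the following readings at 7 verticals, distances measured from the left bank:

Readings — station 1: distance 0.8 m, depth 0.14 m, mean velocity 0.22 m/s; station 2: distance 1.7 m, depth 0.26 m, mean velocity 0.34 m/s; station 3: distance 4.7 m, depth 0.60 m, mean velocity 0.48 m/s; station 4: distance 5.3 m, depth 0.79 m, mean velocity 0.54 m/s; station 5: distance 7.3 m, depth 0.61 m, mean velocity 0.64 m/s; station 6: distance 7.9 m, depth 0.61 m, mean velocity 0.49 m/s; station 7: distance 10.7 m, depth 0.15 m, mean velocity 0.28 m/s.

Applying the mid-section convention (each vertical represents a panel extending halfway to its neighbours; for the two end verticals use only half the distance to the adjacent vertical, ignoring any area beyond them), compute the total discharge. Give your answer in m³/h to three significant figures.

w_1 = (1.7 − 0.8)/2 = 0.45 m; q_1 = 0.22 × 0.14 × 0.45 = 0.01386 m³/s
w_2 = (4.7 − 0.8)/2 = 1.95 m; q_2 = 0.34 × 0.26 × 1.95 = 0.1724 m³/s
w_3 = (5.3 − 1.7)/2 = 1.8 m; q_3 = 0.48 × 0.60 × 1.8 = 0.5184 m³/s
w_4 = (7.3 − 4.7)/2 = 1.3 m; q_4 = 0.54 × 0.79 × 1.3 = 0.5546 m³/s
w_5 = (7.9 − 5.3)/2 = 1.3 m; q_5 = 0.64 × 0.61 × 1.3 = 0.5075 m³/s
w_6 = (10.7 − 7.3)/2 = 1.7 m; q_6 = 0.49 × 0.61 × 1.7 = 0.5081 m³/s
w_7 = (10.7 − 7.9)/2 = 1.4 m; q_7 = 0.28 × 0.15 × 1.4 = 0.05880 m³/s
Q = Σ qᵢ = 2.334 m³/s
= 2.334 × 3600 = 8401 m³/h

8400 m³/h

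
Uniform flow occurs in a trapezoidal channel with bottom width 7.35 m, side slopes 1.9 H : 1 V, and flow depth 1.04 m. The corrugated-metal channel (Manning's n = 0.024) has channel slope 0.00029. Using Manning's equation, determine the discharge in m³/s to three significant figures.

6.03 m³/s

A = (b + z·y)·y = (7.35 + 1.9×1.04)×1.04 = 9.699 m²
P = b + 2y√(1+z²) = 7.35 + 2×1.04×√(1+1.9²) = 11.82 m
R = A/P = 9.699/11.82 = 0.8208 m
Q = (1/n)·A·R^(2/3)·S^(1/2) = (1/0.024) × 9.699 × 0.8208^(2/3) × 0.00029^(1/2) = 6.033 m³/s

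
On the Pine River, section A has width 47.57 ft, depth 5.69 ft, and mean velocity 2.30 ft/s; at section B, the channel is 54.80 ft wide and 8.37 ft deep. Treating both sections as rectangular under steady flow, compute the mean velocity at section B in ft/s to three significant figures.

Q = A₁V₁ = (47.57×5.69) × 2.30 = 622.5 ft³/s
A₂ = 54.80 × 8.37 = 458.7 ft²
V₂ = Q/A₂ = 622.5/458.7 = 1.357 ft/s

1.36 ft/s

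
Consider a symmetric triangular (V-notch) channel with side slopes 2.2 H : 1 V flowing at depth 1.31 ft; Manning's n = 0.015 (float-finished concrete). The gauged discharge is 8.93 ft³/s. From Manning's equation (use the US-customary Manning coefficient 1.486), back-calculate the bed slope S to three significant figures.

A = z·y² = 2.2×1.31² = 3.775 ft²
P = 2y√(1+z²) = 2×1.31×√(1+2.2²) = 6.332 ft
R = A/P = 3.775/6.332 = 0.5963 ft
S = (Q·n / (1.486·A·R^(2/3)))² = (8.93×0.015 / (1.486×3.775×0.7084))² = 0.001136

0.00114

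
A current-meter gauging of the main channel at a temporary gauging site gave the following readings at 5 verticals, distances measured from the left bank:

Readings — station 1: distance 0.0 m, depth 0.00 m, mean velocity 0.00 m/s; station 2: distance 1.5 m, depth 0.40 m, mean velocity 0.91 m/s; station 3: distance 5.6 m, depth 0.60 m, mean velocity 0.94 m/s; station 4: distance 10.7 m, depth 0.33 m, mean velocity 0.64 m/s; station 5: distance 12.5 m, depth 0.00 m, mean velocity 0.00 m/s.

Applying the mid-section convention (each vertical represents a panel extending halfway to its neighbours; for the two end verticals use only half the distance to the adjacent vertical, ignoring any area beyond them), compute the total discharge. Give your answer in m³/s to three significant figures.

w_2 = (5.6 − 0.0)/2 = 2.8 m; q_2 = 0.91 × 0.40 × 2.8 = 1.019 m³/s
w_3 = (10.7 − 1.5)/2 = 4.6 m; q_3 = 0.94 × 0.60 × 4.6 = 2.594 m³/s
w_4 = (12.5 − 5.6)/2 = 3.45 m; q_4 = 0.64 × 0.33 × 3.45 = 0.7286 m³/s
Stations 1, 5 contribute zero (depth or velocity is 0).
Q = Σ qᵢ = 4.342 m³/s

4.34 m³/s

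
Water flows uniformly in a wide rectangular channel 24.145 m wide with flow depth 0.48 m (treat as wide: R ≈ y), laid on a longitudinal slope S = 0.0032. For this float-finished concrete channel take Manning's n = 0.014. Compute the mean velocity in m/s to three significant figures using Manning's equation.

2.48 m/s

A = b·y = 24.145 × 0.48 = 11.59 m²
Wide channel: R ≈ y = 0.48 m
Q = (1/n)·A·R^(2/3)·S^(1/2) = (1/0.014) × 11.59 × 0.4800^(2/3) × 0.0032^(1/2) = 28.71 m³/s
V = Q/A = 28.71/11.59 = 2.477 m/s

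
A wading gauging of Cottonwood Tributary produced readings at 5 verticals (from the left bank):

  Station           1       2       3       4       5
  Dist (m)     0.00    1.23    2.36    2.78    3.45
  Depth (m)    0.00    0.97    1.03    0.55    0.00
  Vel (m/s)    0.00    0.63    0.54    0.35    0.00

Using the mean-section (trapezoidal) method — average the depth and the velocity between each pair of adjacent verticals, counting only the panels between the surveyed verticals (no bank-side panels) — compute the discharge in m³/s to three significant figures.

Panel 1-2: Δb = 1.23 m, d̄ = (0.00+0.97)/2 = 0.485, v̄ = (0.00+0.63)/2 = 0.315 → q = 1.23×0.485×0.315 = 0.1879 m³/s
Panel 2-3: Δb = 1.13 m, d̄ = (0.97+1.03)/2 = 1, v̄ = (0.63+0.54)/2 = 0.585 → q = 1.13×1×0.585 = 0.6611 m³/s
Panel 3-4: Δb = 0.42 m, d̄ = (1.03+0.55)/2 = 0.79, v̄ = (0.54+0.35)/2 = 0.445 → q = 0.42×0.79×0.445 = 0.1477 m³/s
Panel 4-5: Δb = 0.67 m, d̄ = (0.55+0.00)/2 = 0.275, v̄ = (0.35+0.00)/2 = 0.175 → q = 0.67×0.275×0.175 = 0.03224 m³/s
Q = Σ q = 1.029 m³/s

1.03 m³/s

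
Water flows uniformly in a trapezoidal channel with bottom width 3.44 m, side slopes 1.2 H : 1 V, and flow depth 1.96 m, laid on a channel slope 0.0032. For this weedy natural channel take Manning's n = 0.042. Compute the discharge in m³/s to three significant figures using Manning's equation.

A = (b + z·y)·y = (3.44 + 1.2×1.96)×1.96 = 11.35 m²
P = b + 2y√(1+z²) = 3.44 + 2×1.96×√(1+1.2²) = 9.563 m
R = A/P = 11.35/9.563 = 1.187 m
Q = (1/n)·A·R^(2/3)·S^(1/2) = (1/0.042) × 11.35 × 1.187^(2/3) × 0.0032^(1/2) = 17.14 m³/s

17.1 m³/s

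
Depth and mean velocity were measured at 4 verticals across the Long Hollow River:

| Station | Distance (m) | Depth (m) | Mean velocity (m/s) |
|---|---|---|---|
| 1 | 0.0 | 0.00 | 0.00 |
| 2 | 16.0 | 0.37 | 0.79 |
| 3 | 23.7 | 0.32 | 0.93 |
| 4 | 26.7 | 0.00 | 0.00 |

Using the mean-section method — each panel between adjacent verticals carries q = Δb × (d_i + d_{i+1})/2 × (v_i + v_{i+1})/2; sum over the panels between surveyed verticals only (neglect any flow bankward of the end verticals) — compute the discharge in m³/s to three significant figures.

3.68 m³/s

Panel 1-2: Δb = 16 m, d̄ = (0.00+0.37)/2 = 0.185, v̄ = (0.00+0.79)/2 = 0.395 → q = 16×0.185×0.395 = 1.169 m³/s
Panel 2-3: Δb = 7.7 m, d̄ = (0.37+0.32)/2 = 0.345, v̄ = (0.79+0.93)/2 = 0.86 → q = 7.7×0.345×0.86 = 2.285 m³/s
Panel 3-4: Δb = 3 m, d̄ = (0.32+0.00)/2 = 0.16, v̄ = (0.93+0.00)/2 = 0.465 → q = 3×0.16×0.465 = 0.2232 m³/s
Q = Σ q = 3.677 m³/s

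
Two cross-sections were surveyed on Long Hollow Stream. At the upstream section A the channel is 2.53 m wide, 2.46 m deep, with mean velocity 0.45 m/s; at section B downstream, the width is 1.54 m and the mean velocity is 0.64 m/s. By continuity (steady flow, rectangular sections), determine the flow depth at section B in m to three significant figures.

2.84 m

Q = A₁V₁ = (2.53×2.46) × 0.45 = 2.801 m³/s
d₂ = Q/(b₂ V₂) = 2.801/(1.54×0.64) = 2.842 m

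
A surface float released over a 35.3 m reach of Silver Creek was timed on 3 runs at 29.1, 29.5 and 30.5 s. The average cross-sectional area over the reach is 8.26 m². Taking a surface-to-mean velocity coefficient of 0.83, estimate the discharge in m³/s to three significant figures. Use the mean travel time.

t̄ = (29.1 + 29.5 + 30.5) / 3 = 29.7 s
v_surface = L / t̄ = 35.3 / 29.7 = 1.189 m/s
v_mean = 0.83 × 1.189 = 0.9865 m/s
Q = A × v_mean = 8.26 × 0.9865 = 8.148 m³/s

8.15 m³/s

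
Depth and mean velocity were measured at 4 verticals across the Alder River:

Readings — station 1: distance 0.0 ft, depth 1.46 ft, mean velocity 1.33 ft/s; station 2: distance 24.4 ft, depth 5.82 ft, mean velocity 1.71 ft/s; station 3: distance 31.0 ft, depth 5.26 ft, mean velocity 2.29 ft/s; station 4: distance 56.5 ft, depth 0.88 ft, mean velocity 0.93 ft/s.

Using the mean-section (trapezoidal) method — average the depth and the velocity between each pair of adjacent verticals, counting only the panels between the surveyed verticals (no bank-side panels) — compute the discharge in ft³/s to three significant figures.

Panel 1-2: Δb = 24.4 ft, d̄ = (1.46+5.82)/2 = 3.64, v̄ = (1.33+1.71)/2 = 1.52 → q = 24.4×3.64×1.52 = 135.0 ft³/s
Panel 2-3: Δb = 6.6 ft, d̄ = (5.82+5.26)/2 = 5.54, v̄ = (1.71+2.29)/2 = 2 → q = 6.6×5.54×2 = 73.13 ft³/s
Panel 3-4: Δb = 25.5 ft, d̄ = (5.26+0.88)/2 = 3.07, v̄ = (2.29+0.93)/2 = 1.61 → q = 25.5×3.07×1.61 = 126.0 ft³/s
Q = Σ q = 334.2 ft³/s

334 ft³/s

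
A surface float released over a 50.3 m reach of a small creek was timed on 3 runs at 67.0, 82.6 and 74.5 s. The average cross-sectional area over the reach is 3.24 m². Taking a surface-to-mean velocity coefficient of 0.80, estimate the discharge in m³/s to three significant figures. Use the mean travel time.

t̄ = (67.0 + 82.6 + 74.5) / 3 = 74.7 s
v_surface = L / t̄ = 50.3 / 74.7 = 0.6734 m/s
v_mean = 0.80 × 0.6734 = 0.5387 m/s
Q = A × v_mean = 3.24 × 0.5387 = 1.745 m³/s

1.75 m³/s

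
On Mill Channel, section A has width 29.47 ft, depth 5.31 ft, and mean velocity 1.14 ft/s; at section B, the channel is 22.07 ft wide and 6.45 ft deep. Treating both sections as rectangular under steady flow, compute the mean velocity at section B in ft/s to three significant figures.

Q = A₁V₁ = (29.47×5.31) × 1.14 = 178.4 ft³/s
A₂ = 22.07 × 6.45 = 142.4 ft²
V₂ = Q/A₂ = 178.4/142.4 = 1.253 ft/s

1.25 ft/s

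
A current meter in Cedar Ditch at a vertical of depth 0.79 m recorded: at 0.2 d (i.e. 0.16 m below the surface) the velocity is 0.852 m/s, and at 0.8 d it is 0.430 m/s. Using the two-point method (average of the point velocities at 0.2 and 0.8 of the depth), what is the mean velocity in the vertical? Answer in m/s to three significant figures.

0.641 m/s

v̄ = (0.852 + 0.430) / 2 = 0.6410 m/s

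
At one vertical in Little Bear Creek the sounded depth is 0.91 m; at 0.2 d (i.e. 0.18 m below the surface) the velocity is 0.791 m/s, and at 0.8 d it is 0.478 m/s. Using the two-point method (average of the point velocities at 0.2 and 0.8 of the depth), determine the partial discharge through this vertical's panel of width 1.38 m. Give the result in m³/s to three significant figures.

v̄ = (0.791 + 0.478) / 2 = 0.6345 m/s
q = v̄ × d × w = 0.6345 × 0.91 × 1.38 = 0.7968 m³/s

0.797 m³/s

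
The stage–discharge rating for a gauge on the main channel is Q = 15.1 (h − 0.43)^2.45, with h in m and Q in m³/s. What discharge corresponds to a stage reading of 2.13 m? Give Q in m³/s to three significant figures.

Q = 15.1 × (2.13 − 0.43)^2.45 = 15.1 × 1.7^2.45 = 55.41 m³/s

55.4 m³/s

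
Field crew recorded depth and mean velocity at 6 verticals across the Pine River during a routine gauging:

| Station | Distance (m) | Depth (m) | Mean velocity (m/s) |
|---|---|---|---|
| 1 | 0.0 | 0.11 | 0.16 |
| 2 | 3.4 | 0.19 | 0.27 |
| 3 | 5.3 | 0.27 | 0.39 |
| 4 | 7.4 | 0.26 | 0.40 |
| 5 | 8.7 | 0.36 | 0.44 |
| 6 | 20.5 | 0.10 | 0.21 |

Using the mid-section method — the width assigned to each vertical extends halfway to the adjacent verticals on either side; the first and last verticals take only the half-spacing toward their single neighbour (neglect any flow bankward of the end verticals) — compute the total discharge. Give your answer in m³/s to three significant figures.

w_1 = (3.4 − 0.0)/2 = 1.7 m; q_1 = 0.16 × 0.11 × 1.7 = 0.02992 m³/s
w_2 = (5.3 − 0.0)/2 = 2.65 m; q_2 = 0.27 × 0.19 × 2.65 = 0.1359 m³/s
w_3 = (7.4 − 3.4)/2 = 2 m; q_3 = 0.39 × 0.27 × 2 = 0.2106 m³/s
w_4 = (8.7 − 5.3)/2 = 1.7 m; q_4 = 0.40 × 0.26 × 1.7 = 0.1768 m³/s
w_5 = (20.5 − 7.4)/2 = 6.55 m; q_5 = 0.44 × 0.36 × 6.55 = 1.038 m³/s
w_6 = (20.5 − 8.7)/2 = 5.9 m; q_6 = 0.21 × 0.10 × 5.9 = 0.1239 m³/s
Q = Σ qᵢ = 1.715 m³/s

1.71 m³/s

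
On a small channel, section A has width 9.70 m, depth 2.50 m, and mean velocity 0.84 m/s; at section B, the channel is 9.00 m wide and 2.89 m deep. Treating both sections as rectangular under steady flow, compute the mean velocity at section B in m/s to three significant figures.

0.783 m/s

Q = A₁V₁ = (9.70×2.50) × 0.84 = 20.37 m³/s
A₂ = 9.00 × 2.89 = 26.01 m²
V₂ = Q/A₂ = 20.37/26.01 = 0.7832 m/s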